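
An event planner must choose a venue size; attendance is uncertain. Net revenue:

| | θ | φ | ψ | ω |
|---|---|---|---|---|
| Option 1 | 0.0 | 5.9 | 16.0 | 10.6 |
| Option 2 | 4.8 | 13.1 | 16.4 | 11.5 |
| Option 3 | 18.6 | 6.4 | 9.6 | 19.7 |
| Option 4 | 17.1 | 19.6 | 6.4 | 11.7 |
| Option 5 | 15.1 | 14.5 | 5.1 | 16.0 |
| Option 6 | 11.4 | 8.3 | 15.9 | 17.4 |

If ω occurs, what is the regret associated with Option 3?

0.0

Best payoff under ω is 19.7.
Regret = 19.7 − 19.7 = 0.0.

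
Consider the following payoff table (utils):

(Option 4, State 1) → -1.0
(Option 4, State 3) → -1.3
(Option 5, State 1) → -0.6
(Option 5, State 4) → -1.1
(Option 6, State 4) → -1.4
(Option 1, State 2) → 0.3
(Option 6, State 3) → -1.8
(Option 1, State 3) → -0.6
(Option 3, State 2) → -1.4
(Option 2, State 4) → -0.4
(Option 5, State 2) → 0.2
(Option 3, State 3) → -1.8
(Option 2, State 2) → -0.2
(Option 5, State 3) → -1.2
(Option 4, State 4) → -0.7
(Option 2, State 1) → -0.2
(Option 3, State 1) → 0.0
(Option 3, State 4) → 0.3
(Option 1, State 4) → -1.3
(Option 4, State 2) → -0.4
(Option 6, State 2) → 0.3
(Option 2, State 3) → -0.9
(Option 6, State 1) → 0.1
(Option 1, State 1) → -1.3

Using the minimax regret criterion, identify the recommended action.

Option 2

Column bests: State 1=0.1, State 2=0.3, State 3=-0.6, State 4=0.3.
Option 1 regrets: 1.4, 0.0, 0.0, 1.6 → max 1.6
Option 2 regrets: 0.3, 0.5, 0.3, 0.7 → max 0.7
Option 3 regrets: 0.1, 1.7, 1.2, 0.0 → max 1.7
Option 4 regrets: 1.1, 0.7, 0.7, 1.0 → max 1.1
Option 5 regrets: 0.7, 0.1, 0.6, 1.4 → max 1.4
Option 6 regrets: 0.0, 0.0, 1.2, 1.7 → max 1.7
Smallest max regret = 0.7 → Option 2.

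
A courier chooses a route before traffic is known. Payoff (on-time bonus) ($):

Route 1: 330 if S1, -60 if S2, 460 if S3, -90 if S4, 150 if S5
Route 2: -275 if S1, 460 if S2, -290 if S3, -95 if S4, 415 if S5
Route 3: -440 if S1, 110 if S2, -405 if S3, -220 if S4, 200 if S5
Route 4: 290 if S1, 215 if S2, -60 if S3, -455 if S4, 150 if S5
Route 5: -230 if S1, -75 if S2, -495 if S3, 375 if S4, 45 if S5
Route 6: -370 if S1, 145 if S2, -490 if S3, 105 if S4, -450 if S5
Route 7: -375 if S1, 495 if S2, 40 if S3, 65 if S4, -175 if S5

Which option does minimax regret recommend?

Route 1

Column bests: S1=330, S2=495, S3=460, S4=375, S5=415.
Route 1 regrets: 0, 555, 0, 465, 265 → max 555
Route 2 regrets: 605, 35, 750, 470, 0 → max 750
Route 3 regrets: 770, 385, 865, 595, 215 → max 865
Route 4 regrets: 40, 280, 520, 830, 265 → max 830
Route 5 regrets: 560, 570, 955, 0, 370 → max 955
Route 6 regrets: 700, 350, 950, 270, 865 → max 950
Route 7 regrets: 705, 0, 420, 310, 590 → max 705
Smallest max regret = 555 → Route 1.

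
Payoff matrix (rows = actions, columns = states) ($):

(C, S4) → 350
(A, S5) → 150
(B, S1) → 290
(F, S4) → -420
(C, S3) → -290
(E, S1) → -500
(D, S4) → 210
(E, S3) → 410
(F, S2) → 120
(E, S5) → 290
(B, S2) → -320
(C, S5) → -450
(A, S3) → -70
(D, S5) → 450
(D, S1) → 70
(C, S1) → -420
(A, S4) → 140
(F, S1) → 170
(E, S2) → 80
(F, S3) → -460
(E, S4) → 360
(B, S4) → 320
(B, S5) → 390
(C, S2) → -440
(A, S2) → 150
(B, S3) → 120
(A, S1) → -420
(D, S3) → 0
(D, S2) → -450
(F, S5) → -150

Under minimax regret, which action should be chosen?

B

Column bests: S1=290, S2=150, S3=410, S4=360, S5=450.
A regrets: 710, 0, 480, 220, 300 → max 710
B regrets: 0, 470, 290, 40, 60 → max 470
C regrets: 710, 590, 700, 10, 900 → max 900
D regrets: 220, 600, 410, 150, 0 → max 600
E regrets: 790, 70, 0, 0, 160 → max 790
F regrets: 120, 30, 870, 780, 600 → max 870
Smallest max regret = 470 → B.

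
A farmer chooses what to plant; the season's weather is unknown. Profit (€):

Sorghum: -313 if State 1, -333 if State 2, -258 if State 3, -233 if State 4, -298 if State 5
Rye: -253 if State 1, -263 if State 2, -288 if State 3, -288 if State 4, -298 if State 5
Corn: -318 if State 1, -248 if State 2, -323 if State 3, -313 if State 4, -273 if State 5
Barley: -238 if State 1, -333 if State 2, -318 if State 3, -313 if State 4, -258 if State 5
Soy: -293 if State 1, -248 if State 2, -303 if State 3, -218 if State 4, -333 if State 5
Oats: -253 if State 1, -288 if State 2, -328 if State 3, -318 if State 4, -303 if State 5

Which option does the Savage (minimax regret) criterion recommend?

Column bests: State 1=-238, State 2=-248, State 3=-258, State 4=-218, State 5=-258.
Sorghum regrets: 75, 85, 0, 15, 40 → max 85
Rye regrets: 15, 15, 30, 70, 40 → max 70
Corn regrets: 80, 0, 65, 95, 15 → max 95
Barley regrets: 0, 85, 60, 95, 0 → max 95
Soy regrets: 55, 0, 45, 0, 75 → max 75
Oats regrets: 15, 40, 70, 100, 45 → max 100
Smallest max regret = 70 → Rye.

Rye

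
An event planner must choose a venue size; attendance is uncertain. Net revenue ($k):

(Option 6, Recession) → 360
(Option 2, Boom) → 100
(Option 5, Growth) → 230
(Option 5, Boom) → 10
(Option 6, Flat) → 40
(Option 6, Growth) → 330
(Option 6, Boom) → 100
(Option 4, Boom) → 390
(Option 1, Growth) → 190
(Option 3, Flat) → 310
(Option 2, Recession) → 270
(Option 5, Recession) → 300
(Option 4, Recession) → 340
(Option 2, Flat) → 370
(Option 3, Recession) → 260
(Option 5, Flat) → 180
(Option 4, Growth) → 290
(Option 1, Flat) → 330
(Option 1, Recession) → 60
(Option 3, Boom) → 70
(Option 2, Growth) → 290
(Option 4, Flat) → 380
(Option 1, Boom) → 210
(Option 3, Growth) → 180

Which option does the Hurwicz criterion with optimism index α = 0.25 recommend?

Option 1: 0.25·330 + 0.75·60 = 127.5
Option 2: 0.25·370 + 0.75·100 = 167.5
Option 3: 0.25·310 + 0.75·70 = 130
Option 4: 0.25·390 + 0.75·290 = 315
Option 5: 0.25·300 + 0.75·10 = 82.5
Option 6: 0.25·360 + 0.75·40 = 120
Highest Hurwicz score = 315 → Option 4.

Option 4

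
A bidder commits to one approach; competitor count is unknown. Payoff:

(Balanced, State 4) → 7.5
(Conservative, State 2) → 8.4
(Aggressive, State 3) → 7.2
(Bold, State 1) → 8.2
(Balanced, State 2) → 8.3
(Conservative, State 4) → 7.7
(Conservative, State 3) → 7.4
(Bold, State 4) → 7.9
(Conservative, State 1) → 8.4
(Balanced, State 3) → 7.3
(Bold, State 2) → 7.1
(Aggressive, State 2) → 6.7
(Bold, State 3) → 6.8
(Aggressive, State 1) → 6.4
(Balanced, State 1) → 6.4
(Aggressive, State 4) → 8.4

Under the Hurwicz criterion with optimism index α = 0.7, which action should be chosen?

Conservative: 0.7·8.4 + 0.3·7.4 = 8.1
Balanced: 0.7·8.3 + 0.3·6.4 = 7.73
Aggressive: 0.7·8.4 + 0.3·6.4 = 7.8
Bold: 0.7·8.2 + 0.3·6.8 = 7.78
Highest Hurwicz score = 8.1 → Conservative.

Conservative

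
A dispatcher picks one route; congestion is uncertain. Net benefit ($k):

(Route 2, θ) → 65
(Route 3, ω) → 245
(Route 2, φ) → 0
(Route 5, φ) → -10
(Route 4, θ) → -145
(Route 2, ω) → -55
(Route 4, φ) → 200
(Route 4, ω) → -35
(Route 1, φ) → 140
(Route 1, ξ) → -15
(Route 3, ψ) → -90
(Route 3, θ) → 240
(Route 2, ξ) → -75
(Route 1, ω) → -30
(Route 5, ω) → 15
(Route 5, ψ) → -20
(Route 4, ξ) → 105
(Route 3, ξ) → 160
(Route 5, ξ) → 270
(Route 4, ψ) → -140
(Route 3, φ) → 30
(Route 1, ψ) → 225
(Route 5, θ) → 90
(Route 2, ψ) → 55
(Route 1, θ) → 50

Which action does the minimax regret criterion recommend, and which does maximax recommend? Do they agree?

Column bests: θ=240, φ=200, ψ=225, ω=245, ξ=270.
Route 1 regrets: 190, 60, 0, 275, 285 → max 285
Route 2 regrets: 175, 200, 170, 300, 345 → max 345
Route 3 regrets: 0, 170, 315, 0, 110 → max 315
Route 4 regrets: 385, 0, 365, 280, 165 → max 385
Route 5 regrets: 150, 210, 245, 230, 0 → max 245
Smallest max regret = 245 → Route 5.
Row maxima: Route 1=225, Route 2=65, Route 3=245, Route 4=200, Route 5=270
Best best-case = 270 → Route 5.

minimax regret → Route 5; maximax → Route 5 (agree)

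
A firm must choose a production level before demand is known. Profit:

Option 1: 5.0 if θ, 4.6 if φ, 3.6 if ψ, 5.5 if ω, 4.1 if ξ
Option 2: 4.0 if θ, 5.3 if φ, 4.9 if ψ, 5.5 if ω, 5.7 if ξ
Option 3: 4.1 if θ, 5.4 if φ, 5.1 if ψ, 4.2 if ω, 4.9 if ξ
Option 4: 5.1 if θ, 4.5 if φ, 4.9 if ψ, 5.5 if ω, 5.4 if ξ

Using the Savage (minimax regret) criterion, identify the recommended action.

Column bests: θ=5.1, φ=5.4, ψ=5.1, ω=5.5, ξ=5.7.
Option 1 regrets: 0.1, 0.8, 1.5, 0.0, 1.6 → max 1.6
Option 2 regrets: 1.1, 0.1, 0.2, 0.0, 0.0 → max 1.1
Option 3 regrets: 1.0, 0.0, 0.0, 1.3, 0.8 → max 1.3
Option 4 regrets: 0.0, 0.9, 0.2, 0.0, 0.3 → max 0.9
Smallest max regret = 0.9 → Option 4.

Option 4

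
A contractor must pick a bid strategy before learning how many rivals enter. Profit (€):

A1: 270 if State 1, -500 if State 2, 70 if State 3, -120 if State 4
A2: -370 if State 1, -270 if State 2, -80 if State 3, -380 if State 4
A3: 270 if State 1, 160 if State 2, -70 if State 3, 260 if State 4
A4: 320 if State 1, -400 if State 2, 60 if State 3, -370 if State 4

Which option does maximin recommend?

Row minima: A1=-500, A2=-380, A3=-70, A4=-400
Best worst-case = -70 → A3.

A3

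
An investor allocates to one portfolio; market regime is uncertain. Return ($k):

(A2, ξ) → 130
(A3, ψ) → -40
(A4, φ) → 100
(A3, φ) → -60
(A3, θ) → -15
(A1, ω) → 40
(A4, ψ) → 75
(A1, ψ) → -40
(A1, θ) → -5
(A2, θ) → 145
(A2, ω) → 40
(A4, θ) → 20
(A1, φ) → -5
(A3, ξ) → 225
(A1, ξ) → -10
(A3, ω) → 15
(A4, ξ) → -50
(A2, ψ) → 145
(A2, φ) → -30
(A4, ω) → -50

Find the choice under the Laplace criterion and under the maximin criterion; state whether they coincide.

Row averages: A1=-4, A2=86, A3=25, A4=19
Highest average = 86 → A2.
Row minima: A1=-40, A2=-30, A3=-60, A4=-50
Best worst-case = -30 → A2.

laplace → A2; maximin → A2 (agree)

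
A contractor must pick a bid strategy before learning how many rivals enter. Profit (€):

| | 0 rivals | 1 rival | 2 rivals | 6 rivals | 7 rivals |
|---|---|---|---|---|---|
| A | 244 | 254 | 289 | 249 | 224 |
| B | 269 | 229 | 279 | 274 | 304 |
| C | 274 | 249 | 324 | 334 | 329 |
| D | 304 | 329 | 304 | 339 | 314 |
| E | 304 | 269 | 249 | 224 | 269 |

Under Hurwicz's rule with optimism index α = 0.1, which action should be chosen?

D

A: 0.1·289 + 0.9·224 = 230.5
B: 0.1·304 + 0.9·229 = 236.5
C: 0.1·334 + 0.9·249 = 257.5
D: 0.1·339 + 0.9·304 = 307.5
E: 0.1·304 + 0.9·224 = 232
Highest Hurwicz score = 307.5 → D.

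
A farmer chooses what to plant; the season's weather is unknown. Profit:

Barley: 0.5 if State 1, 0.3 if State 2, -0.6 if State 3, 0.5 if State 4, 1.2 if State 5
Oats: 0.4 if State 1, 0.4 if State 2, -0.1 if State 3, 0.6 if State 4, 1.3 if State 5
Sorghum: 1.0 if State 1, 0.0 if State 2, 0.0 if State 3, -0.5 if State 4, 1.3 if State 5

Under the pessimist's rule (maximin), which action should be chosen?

Oats

Row minima: Barley=-0.6, Oats=-0.1, Sorghum=-0.5
Best worst-case = -0.1 → Oats.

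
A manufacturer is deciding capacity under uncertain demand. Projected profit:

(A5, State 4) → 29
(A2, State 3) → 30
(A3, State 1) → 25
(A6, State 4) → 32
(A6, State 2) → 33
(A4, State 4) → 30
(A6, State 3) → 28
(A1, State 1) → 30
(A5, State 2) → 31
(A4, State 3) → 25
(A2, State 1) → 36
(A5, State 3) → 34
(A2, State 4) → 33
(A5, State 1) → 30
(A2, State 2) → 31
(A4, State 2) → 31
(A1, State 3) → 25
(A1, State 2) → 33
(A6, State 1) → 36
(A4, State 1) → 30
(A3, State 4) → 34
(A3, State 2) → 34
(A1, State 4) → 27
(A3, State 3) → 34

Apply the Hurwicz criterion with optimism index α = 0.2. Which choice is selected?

A1: 0.2·33 + 0.8·25 = 26.6
A2: 0.2·36 + 0.8·30 = 31.2
A3: 0.2·34 + 0.8·25 = 26.8
A4: 0.2·31 + 0.8·25 = 26.2
A5: 0.2·34 + 0.8·29 = 30
A6: 0.2·36 + 0.8·28 = 29.6
Highest Hurwicz score = 31.2 → A2.

A2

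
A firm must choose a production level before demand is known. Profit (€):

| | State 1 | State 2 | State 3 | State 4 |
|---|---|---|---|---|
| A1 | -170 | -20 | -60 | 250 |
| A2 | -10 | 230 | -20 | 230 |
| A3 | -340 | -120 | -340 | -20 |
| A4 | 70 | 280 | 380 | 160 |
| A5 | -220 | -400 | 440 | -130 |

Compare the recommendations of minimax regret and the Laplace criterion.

minimax regret → A4; laplace → A4 (agree)

Column bests: State 1=70, State 2=280, State 3=440, State 4=250.
A1 regrets: 240, 300, 500, 0 → max 500
A2 regrets: 80, 50, 460, 20 → max 460
A3 regrets: 410, 400, 780, 270 → max 780
A4 regrets: 0, 0, 60, 90 → max 90
A5 regrets: 290, 680, 0, 380 → max 680
Smallest max regret = 90 → A4.
Row averages: A1=0, A2=107.5, A3=-205, A4=222.5, A5=-77.5
Highest average = 222.5 → A4.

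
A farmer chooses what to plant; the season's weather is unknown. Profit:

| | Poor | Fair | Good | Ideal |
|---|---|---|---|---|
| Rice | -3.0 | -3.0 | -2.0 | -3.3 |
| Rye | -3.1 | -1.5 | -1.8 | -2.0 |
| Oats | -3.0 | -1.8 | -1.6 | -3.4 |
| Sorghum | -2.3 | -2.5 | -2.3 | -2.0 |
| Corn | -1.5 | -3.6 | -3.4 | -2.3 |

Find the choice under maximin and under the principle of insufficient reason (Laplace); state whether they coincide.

Row minima: Rice=-3.3, Rye=-3.1, Oats=-3.4, Sorghum=-2.5, Corn=-3.6
Best worst-case = -2.5 → Sorghum.
Row averages: Rice=-2.825, Rye=-2.1, Oats=-2.45, Sorghum=-2.275, Corn=-2.7
Highest average = -2.1 → Rye.

maximin → Sorghum; laplace → Rye (disagree)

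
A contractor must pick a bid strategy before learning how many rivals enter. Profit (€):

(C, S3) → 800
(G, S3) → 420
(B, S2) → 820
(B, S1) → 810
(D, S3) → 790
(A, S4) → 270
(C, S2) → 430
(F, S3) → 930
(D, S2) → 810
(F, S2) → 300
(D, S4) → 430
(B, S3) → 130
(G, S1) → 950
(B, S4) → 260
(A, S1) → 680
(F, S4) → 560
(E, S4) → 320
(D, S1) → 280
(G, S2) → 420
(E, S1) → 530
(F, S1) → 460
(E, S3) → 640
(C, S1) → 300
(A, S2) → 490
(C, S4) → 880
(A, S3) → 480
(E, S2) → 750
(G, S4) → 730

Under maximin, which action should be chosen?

Row minima: A=270, B=130, C=300, D=280, E=320, F=300, G=420
Best worst-case = 420 → G.

G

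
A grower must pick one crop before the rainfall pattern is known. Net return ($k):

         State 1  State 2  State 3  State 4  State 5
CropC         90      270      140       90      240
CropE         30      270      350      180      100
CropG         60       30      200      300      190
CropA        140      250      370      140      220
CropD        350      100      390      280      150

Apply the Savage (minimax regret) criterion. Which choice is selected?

Column bests: State 1=350, State 2=270, State 3=390, State 4=300, State 5=240.
CropC regrets: 260, 0, 250, 210, 0 → max 260
CropE regrets: 320, 0, 40, 120, 140 → max 320
CropG regrets: 290, 240, 190, 0, 50 → max 290
CropA regrets: 210, 20, 20, 160, 20 → max 210
CropD regrets: 0, 170, 0, 20, 90 → max 170
Smallest max regret = 170 → CropD.

CropD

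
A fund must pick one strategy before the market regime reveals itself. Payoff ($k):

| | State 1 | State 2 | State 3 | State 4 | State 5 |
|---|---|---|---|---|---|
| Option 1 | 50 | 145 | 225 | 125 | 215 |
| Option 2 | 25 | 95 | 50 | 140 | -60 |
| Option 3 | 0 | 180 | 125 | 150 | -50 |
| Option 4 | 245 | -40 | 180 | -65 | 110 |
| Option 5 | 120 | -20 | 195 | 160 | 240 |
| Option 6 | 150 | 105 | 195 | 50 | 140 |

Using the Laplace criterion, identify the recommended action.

Row averages: Option 1=152, Option 2=50, Option 3=81, Option 4=86, Option 5=139, Option 6=128
Highest average = 152 → Option 1.

Option 1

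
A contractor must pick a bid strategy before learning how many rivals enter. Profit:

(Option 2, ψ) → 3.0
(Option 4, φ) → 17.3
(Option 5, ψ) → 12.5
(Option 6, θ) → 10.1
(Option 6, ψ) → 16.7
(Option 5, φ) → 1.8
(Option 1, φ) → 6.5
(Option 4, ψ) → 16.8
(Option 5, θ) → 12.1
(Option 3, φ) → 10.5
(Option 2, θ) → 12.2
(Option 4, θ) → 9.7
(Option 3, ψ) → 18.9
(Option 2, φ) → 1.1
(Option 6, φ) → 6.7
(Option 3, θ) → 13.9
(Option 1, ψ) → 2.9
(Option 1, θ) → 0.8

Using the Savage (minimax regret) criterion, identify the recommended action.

Option 4

Column bests: θ=13.9, φ=17.3, ψ=18.9.
Option 1 regrets: 13.1, 10.8, 16.0 → max 16.0
Option 2 regrets: 1.7, 16.2, 15.9 → max 16.2
Option 3 regrets: 0.0, 6.8, 0.0 → max 6.8
Option 4 regrets: 4.2, 0.0, 2.1 → max 4.2
Option 5 regrets: 1.8, 15.5, 6.4 → max 15.5
Option 6 regrets: 3.8, 10.6, 2.2 → max 10.6
Smallest max regret = 4.2 → Option 4.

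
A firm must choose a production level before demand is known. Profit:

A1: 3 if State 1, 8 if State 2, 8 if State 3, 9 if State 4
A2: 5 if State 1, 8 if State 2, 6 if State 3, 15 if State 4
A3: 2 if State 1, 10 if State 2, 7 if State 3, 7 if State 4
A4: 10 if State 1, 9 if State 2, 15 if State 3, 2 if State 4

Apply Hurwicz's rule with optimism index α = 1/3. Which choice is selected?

A2

A1: 1/3·9 + 2/3·3 = 5
A2: 1/3·15 + 2/3·5 = 25/3
A3: 1/3·10 + 2/3·2 = 14/3
A4: 1/3·15 + 2/3·2 = 19/3
Highest Hurwicz score = 25/3 → A2.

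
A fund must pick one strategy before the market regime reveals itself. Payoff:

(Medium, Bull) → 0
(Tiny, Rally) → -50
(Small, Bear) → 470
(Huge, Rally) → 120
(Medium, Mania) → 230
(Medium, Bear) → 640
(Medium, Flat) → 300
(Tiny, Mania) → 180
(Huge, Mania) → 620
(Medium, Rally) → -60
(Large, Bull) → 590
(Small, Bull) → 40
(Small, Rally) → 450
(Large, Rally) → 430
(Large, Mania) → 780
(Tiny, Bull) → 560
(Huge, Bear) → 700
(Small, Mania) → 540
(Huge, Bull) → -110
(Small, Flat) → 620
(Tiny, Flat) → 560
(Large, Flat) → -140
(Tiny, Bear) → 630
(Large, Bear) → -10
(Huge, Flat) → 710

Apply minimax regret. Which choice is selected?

Small

Column bests: Bear=700, Flat=710, Bull=590, Rally=450, Mania=780.
Tiny regrets: 70, 150, 30, 500, 600 → max 600
Small regrets: 230, 90, 550, 0, 240 → max 550
Medium regrets: 60, 410, 590, 510, 550 → max 590
Large regrets: 710, 850, 0, 20, 0 → max 850
Huge regrets: 0, 0, 700, 330, 160 → max 700
Smallest max regret = 550 → Small.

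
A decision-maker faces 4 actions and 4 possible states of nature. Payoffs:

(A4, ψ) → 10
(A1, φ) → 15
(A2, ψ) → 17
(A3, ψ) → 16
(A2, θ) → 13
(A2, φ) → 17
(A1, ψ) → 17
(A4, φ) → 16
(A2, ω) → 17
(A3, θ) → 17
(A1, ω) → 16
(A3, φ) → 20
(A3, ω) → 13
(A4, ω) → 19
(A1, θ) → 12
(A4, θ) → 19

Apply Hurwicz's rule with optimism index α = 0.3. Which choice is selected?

A1: 0.3·17 + 0.7·12 = 13.5
A2: 0.3·17 + 0.7·13 = 14.2
A3: 0.3·20 + 0.7·13 = 15.1
A4: 0.3·19 + 0.7·10 = 12.7
Highest Hurwicz score = 15.1 → A3.

A3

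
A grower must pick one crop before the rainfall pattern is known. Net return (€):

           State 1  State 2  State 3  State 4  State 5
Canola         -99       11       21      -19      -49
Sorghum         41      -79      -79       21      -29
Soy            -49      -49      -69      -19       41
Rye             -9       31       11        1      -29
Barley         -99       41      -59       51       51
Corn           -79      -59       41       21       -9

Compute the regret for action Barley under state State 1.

140

Best payoff under State 1 is 41.
Regret = 41 − (-99) = 140.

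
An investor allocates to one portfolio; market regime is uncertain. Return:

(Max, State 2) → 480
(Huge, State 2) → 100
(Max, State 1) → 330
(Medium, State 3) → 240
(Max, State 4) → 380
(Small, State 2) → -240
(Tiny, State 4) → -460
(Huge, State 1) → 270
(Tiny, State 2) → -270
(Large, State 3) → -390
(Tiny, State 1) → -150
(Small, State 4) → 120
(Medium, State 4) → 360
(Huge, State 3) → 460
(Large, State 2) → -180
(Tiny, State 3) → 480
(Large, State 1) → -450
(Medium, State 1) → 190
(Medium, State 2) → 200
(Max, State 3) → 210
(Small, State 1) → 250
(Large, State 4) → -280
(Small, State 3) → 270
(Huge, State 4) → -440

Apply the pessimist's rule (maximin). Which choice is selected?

Row minima: Tiny=-460, Small=-240, Medium=190, Large=-450, Huge=-440, Max=210
Best worst-case = 210 → Max.

Max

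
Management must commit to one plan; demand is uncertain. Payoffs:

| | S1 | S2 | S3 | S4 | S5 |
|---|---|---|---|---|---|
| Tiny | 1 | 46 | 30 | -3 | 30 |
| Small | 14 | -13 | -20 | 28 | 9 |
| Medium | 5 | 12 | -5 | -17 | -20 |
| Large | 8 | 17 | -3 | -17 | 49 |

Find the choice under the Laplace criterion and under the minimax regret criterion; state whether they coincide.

laplace → Tiny; minimax regret → Tiny (agree)

Row averages: Tiny=20.8, Small=3.6, Medium=-5, Large=10.8
Highest average = 20.8 → Tiny.
Column bests: S1=14, S2=46, S3=30, S4=28, S5=49.
Tiny regrets: 13, 0, 0, 31, 19 → max 31
Small regrets: 0, 59, 50, 0, 40 → max 59
Medium regrets: 9, 34, 35, 45, 69 → max 69
Large regrets: 6, 29, 33, 45, 0 → max 45
Smallest max regret = 31 → Tiny.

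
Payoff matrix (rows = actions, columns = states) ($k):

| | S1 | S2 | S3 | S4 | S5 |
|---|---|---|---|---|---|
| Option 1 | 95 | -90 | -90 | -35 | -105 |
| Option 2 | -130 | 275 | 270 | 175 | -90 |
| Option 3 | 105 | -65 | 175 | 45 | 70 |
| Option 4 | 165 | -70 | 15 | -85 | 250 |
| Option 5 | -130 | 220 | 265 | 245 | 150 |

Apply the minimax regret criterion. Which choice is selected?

Column bests: S1=165, S2=275, S3=270, S4=245, S5=250.
Option 1 regrets: 70, 365, 360, 280, 355 → max 365
Option 2 regrets: 295, 0, 0, 70, 340 → max 340
Option 3 regrets: 60, 340, 95, 200, 180 → max 340
Option 4 regrets: 0, 345, 255, 330, 0 → max 345
Option 5 regrets: 295, 55, 5, 0, 100 → max 295
Smallest max regret = 295 → Option 5.

Option 5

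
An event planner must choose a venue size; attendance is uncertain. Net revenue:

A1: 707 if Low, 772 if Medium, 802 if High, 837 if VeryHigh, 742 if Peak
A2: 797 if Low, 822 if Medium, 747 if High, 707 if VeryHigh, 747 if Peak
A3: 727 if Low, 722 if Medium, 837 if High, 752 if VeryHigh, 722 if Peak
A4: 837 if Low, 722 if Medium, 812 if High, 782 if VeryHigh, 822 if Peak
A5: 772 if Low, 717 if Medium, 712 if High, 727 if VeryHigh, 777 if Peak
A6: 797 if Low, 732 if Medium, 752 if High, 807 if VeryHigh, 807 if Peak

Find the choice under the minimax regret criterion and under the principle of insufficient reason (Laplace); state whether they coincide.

Column bests: Low=837, Medium=822, High=837, VeryHigh=837, Peak=822.
A1 regrets: 130, 50, 35, 0, 80 → max 130
A2 regrets: 40, 0, 90, 130, 75 → max 130
A3 regrets: 110, 100, 0, 85, 100 → max 110
A4 regrets: 0, 100, 25, 55, 0 → max 100
A5 regrets: 65, 105, 125, 110, 45 → max 125
A6 regrets: 40, 90, 85, 30, 15 → max 90
Smallest max regret = 90 → A6.
Row averages: A1=772, A2=764, A3=752, A4=795, A5=741, A6=779
Highest average = 795 → A4.

minimax regret → A6; laplace → A4 (disagree)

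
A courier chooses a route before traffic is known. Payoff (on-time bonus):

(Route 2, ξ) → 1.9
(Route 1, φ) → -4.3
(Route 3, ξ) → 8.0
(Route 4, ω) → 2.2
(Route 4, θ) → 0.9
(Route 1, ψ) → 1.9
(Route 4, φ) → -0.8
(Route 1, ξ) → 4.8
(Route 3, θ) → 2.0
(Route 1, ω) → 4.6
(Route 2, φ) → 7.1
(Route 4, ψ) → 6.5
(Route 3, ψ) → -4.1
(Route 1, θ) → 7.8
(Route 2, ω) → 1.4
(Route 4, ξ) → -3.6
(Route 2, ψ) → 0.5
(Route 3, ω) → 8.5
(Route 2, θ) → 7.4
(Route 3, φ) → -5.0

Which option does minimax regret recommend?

Column bests: θ=7.8, φ=7.1, ψ=6.5, ω=8.5, ξ=8.0.
Route 1 regrets: 0.0, 11.4, 4.6, 3.9, 3.2 → max 11.4
Route 2 regrets: 0.4, 0.0, 6.0, 7.1, 6.1 → max 7.1
Route 3 regrets: 5.8, 12.1, 10.6, 0.0, 0.0 → max 12.1
Route 4 regrets: 6.9, 7.9, 0.0, 6.3, 11.6 → max 11.6
Smallest max regret = 7.1 → Route 2.

Route 2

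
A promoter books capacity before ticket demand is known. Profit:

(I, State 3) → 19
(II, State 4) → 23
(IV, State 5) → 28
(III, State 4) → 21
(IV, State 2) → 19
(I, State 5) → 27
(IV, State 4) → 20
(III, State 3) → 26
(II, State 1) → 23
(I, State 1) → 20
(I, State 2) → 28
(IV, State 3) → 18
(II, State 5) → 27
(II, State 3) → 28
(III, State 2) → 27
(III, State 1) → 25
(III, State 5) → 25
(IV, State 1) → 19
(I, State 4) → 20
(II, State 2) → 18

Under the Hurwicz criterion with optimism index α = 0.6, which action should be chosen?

III

I: 0.6·28 + 0.4·19 = 24.4
II: 0.6·28 + 0.4·18 = 24
III: 0.6·27 + 0.4·21 = 24.6
IV: 0.6·28 + 0.4·18 = 24
Highest Hurwicz score = 24.6 → III.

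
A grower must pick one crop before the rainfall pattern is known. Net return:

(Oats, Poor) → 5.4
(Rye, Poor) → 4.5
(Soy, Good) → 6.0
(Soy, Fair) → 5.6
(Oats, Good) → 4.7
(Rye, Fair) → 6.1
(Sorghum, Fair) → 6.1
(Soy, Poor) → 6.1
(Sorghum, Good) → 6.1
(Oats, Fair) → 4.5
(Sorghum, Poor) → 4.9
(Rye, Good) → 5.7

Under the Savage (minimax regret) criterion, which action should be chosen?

Soy

Column bests: Poor=6.1, Fair=6.1, Good=6.1.
Oats regrets: 0.7, 1.6, 1.4 → max 1.6
Rye regrets: 1.6, 0.0, 0.4 → max 1.6
Soy regrets: 0.0, 0.5, 0.1 → max 0.5
Sorghum regrets: 1.2, 0.0, 0.0 → max 1.2
Smallest max regret = 0.5 → Soy.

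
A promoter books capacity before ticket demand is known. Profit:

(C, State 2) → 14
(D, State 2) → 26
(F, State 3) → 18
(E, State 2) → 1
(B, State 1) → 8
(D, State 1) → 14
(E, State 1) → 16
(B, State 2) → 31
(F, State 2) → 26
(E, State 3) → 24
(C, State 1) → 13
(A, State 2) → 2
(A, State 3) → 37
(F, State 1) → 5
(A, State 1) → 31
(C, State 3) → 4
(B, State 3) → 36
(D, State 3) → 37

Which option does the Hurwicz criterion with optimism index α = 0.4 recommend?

A: 0.4·37 + 0.6·2 = 16
B: 0.4·36 + 0.6·8 = 19.2
C: 0.4·14 + 0.6·4 = 8
D: 0.4·37 + 0.6·14 = 23.2
E: 0.4·24 + 0.6·1 = 10.2
F: 0.4·26 + 0.6·5 = 13.4
Highest Hurwicz score = 23.2 → D.

D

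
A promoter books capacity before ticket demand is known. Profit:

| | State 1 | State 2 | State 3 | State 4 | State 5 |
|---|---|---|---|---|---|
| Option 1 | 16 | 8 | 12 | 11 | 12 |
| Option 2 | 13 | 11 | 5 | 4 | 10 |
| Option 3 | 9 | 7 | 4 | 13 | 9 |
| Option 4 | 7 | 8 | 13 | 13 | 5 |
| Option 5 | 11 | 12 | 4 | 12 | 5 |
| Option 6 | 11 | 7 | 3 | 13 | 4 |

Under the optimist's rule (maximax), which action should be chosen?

Option 1

Row maxima: Option 1=16, Option 2=13, Option 3=13, Option 4=13, Option 5=12, Option 6=13
Best best-case = 16 → Option 1.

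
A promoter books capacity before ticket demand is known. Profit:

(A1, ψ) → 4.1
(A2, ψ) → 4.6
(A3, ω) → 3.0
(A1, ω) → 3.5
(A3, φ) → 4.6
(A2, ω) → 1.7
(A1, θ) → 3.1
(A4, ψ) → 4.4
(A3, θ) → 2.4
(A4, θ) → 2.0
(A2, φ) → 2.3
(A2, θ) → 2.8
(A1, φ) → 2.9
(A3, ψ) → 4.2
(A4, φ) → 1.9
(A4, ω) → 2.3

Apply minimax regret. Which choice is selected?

A3

Column bests: θ=3.1, φ=4.6, ψ=4.6, ω=3.5.
A1 regrets: 0.0, 1.7, 0.5, 0.0 → max 1.7
A2 regrets: 0.3, 2.3, 0.0, 1.8 → max 2.3
A3 regrets: 0.7, 0.0, 0.4, 0.5 → max 0.7
A4 regrets: 1.1, 2.7, 0.2, 1.2 → max 2.7
Smallest max regret = 0.7 → A3.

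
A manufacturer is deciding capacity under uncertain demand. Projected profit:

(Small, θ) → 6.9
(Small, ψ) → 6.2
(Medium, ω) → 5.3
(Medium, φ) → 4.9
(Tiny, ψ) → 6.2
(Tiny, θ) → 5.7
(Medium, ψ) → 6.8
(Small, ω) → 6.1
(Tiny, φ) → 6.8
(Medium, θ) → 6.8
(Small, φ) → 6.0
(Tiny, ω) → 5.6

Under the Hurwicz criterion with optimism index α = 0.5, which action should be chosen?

Tiny: 0.5·6.8 + 0.5·5.6 = 6.2
Small: 0.5·6.9 + 0.5·6.0 = 6.45
Medium: 0.5·6.8 + 0.5·4.9 = 5.85
Highest Hurwicz score = 6.45 → Small.

Small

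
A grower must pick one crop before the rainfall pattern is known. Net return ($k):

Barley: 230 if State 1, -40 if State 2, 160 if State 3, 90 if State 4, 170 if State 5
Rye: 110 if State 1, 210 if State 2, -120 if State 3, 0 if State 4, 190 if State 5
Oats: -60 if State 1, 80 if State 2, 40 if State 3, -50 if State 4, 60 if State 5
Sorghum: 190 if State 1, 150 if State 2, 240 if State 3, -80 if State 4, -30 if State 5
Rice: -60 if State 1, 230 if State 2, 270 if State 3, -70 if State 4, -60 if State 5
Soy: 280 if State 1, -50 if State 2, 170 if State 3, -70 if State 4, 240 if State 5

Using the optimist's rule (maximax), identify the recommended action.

Row maxima: Barley=230, Rye=210, Oats=80, Sorghum=240, Rice=270, Soy=280
Best best-case = 280 → Soy.

Soy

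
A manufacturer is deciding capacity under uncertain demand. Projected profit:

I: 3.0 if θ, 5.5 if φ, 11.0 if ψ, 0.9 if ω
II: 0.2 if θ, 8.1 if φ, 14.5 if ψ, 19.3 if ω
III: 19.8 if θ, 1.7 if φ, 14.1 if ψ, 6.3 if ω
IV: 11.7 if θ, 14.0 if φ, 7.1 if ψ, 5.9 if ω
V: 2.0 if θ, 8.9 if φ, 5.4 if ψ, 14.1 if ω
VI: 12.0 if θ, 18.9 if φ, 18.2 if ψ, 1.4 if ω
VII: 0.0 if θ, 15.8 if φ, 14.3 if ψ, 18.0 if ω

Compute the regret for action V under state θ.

Best payoff under θ is 19.8.
Regret = 19.8 − 2.0 = 17.8.

17.8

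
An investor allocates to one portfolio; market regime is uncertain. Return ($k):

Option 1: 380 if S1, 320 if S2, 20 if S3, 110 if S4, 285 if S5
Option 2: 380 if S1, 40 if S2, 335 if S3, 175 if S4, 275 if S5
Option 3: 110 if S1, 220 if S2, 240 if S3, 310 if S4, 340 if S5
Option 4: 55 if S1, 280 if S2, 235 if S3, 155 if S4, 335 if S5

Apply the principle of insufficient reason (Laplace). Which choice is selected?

Row averages: Option 1=223, Option 2=241, Option 3=244, Option 4=212
Highest average = 244 → Option 3.

Option 3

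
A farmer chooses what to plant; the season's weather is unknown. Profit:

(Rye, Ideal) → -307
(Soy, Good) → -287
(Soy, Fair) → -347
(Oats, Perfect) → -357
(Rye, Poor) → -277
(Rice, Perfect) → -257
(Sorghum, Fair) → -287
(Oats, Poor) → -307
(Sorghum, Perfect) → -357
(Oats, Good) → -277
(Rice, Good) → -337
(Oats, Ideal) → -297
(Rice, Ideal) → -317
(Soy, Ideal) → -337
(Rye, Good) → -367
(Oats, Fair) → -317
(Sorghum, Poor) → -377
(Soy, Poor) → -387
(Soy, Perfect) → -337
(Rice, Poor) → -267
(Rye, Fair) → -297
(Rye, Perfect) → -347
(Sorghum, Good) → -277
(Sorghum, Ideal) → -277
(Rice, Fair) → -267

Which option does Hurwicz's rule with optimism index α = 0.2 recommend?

Rice: 0.2·(-257) + 0.8·(-337) = -321
Soy: 0.2·(-287) + 0.8·(-387) = -367
Oats: 0.2·(-277) + 0.8·(-357) = -341
Sorghum: 0.2·(-277) + 0.8·(-377) = -357
Rye: 0.2·(-277) + 0.8·(-367) = -349
Highest Hurwicz score = -321 → Rice.

Rice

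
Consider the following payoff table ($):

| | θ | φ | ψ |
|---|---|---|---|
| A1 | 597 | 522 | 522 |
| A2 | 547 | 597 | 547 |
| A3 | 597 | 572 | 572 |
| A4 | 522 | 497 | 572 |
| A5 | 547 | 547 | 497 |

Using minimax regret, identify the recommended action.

Column bests: θ=597, φ=597, ψ=572.
A1 regrets: 0, 75, 50 → max 75
A2 regrets: 50, 0, 25 → max 50
A3 regrets: 0, 25, 0 → max 25
A4 regrets: 75, 100, 0 → max 100
A5 regrets: 50, 50, 75 → max 75
Smallest max regret = 25 → A3.

A3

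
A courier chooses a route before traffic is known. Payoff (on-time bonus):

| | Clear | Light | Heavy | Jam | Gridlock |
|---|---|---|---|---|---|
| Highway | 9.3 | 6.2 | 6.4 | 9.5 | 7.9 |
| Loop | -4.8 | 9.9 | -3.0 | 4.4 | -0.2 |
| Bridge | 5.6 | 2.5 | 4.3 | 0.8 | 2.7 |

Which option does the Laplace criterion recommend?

Row averages: Highway=7.86, Loop=1.26, Bridge=3.18
Highest average = 7.86 → Highway.

Highway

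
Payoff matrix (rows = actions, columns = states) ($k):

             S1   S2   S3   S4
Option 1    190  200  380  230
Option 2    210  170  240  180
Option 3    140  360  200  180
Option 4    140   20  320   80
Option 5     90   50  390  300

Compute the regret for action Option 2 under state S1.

0

Best payoff under S1 is 210.
Regret = 210 − 210 = 0.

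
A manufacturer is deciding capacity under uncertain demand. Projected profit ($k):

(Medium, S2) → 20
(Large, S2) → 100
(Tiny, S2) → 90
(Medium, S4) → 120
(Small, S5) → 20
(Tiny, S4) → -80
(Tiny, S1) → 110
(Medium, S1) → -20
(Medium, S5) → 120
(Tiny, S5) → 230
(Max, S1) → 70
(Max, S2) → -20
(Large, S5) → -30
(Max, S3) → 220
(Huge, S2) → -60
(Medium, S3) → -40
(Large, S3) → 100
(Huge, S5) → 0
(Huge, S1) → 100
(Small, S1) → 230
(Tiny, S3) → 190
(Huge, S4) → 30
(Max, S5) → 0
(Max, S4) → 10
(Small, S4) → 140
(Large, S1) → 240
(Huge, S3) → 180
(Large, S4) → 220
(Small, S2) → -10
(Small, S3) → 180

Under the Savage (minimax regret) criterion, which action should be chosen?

Column bests: S1=240, S2=100, S3=220, S4=220, S5=230.
Tiny regrets: 130, 10, 30, 300, 0 → max 300
Small regrets: 10, 110, 40, 80, 210 → max 210
Medium regrets: 260, 80, 260, 100, 110 → max 260
Large regrets: 0, 0, 120, 0, 260 → max 260
Huge regrets: 140, 160, 40, 190, 230 → max 230
Max regrets: 170, 120, 0, 210, 230 → max 230
Smallest max regret = 210 → Small.

Small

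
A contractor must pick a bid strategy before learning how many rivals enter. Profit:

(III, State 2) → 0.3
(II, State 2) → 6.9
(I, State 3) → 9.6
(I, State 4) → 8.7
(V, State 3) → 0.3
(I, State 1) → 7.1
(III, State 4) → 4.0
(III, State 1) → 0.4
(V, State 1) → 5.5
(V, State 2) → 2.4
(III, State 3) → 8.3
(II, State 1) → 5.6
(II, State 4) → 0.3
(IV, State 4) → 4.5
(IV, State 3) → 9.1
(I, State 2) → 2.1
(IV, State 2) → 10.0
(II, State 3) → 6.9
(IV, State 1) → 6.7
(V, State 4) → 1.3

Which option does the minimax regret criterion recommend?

IV

Column bests: State 1=7.1, State 2=10.0, State 3=9.6, State 4=8.7.
I regrets: 0.0, 7.9, 0.0, 0.0 → max 7.9
II regrets: 1.5, 3.1, 2.7, 8.4 → max 8.4
III regrets: 6.7, 9.7, 1.3, 4.7 → max 9.7
IV regrets: 0.4, 0.0, 0.5, 4.2 → max 4.2
V regrets: 1.6, 7.6, 9.3, 7.4 → max 9.3
Smallest max regret = 4.2 → IV.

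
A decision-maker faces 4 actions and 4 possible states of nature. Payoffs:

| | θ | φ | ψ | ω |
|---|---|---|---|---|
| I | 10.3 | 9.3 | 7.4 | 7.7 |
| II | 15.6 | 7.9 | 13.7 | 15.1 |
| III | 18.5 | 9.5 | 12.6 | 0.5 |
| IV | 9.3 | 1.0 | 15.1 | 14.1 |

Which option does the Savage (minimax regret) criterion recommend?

Column bests: θ=18.5, φ=9.5, ψ=15.1, ω=15.1.
I regrets: 8.2, 0.2, 7.7, 7.4 → max 8.2
II regrets: 2.9, 1.6, 1.4, 0.0 → max 2.9
III regrets: 0.0, 0.0, 2.5, 14.6 → max 14.6
IV regrets: 9.2, 8.5, 0.0, 1.0 → max 9.2
Smallest max regret = 2.9 → II.

II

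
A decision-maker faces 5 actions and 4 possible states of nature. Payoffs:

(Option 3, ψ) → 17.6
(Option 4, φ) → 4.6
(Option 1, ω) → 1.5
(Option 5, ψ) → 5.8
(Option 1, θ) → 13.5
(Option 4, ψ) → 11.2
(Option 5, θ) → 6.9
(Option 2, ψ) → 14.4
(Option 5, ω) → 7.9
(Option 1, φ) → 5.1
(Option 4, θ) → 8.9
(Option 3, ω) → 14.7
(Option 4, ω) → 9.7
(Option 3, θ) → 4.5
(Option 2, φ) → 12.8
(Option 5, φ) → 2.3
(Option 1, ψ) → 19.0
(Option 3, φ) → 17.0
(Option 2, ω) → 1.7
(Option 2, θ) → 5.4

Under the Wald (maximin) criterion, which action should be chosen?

Row minima: Option 1=1.5, Option 2=1.7, Option 3=4.5, Option 4=4.6, Option 5=2.3
Best worst-case = 4.6 → Option 4.

Option 4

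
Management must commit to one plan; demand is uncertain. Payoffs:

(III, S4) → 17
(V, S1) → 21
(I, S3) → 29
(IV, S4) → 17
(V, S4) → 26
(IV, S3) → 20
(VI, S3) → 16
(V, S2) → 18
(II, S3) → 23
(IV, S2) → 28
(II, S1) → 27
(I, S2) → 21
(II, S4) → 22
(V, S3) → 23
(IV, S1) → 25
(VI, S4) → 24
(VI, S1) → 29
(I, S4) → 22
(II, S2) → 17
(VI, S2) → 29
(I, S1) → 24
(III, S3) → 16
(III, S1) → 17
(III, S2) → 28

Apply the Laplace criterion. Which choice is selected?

VI

Row averages: I=24, II=22.25, III=19.5, IV=22.5, V=22, VI=24.5
Highest average = 24.5 → VI.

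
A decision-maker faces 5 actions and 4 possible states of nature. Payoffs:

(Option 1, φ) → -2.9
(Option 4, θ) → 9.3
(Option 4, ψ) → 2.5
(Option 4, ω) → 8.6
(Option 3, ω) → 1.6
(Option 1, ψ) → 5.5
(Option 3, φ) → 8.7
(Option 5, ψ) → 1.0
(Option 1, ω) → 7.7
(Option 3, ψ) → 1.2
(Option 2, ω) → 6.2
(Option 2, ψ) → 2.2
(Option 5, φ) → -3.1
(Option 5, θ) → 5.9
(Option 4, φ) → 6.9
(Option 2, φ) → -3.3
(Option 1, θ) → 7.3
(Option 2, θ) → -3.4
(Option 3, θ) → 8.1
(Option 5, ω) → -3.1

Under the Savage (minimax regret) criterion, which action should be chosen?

Option 4

Column bests: θ=9.3, φ=8.7, ψ=5.5, ω=8.6.
Option 1 regrets: 2.0, 11.6, 0.0, 0.9 → max 11.6
Option 2 regrets: 12.7, 12.0, 3.3, 2.4 → max 12.7
Option 3 regrets: 1.2, 0.0, 4.3, 7.0 → max 7.0
Option 4 regrets: 0.0, 1.8, 3.0, 0.0 → max 3.0
Option 5 regrets: 3.4, 11.8, 4.5, 11.7 → max 11.8
Smallest max regret = 3.0 → Option 4.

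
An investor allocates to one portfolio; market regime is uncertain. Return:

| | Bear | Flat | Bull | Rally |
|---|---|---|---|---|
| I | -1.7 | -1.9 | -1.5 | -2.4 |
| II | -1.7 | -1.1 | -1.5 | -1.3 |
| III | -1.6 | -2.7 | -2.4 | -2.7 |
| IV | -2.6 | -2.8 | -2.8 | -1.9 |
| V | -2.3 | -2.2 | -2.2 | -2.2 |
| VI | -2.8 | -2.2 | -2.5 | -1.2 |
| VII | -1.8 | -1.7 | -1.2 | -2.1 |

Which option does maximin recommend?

Row minima: I=-2.4, II=-1.7, III=-2.7, IV=-2.8, V=-2.3, VI=-2.8, VII=-2.1
Best worst-case = -1.7 → II.

II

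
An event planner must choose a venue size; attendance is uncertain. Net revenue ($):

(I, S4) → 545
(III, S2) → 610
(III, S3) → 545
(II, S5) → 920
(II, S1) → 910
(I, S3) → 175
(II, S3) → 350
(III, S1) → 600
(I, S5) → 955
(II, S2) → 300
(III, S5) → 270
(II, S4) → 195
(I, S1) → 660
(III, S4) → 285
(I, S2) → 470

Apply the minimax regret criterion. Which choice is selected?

Column bests: S1=910, S2=610, S3=545, S4=545, S5=955.
I regrets: 250, 140, 370, 0, 0 → max 370
II regrets: 0, 310, 195, 350, 35 → max 350
III regrets: 310, 0, 0, 260, 685 → max 685
Smallest max regret = 350 → II.

II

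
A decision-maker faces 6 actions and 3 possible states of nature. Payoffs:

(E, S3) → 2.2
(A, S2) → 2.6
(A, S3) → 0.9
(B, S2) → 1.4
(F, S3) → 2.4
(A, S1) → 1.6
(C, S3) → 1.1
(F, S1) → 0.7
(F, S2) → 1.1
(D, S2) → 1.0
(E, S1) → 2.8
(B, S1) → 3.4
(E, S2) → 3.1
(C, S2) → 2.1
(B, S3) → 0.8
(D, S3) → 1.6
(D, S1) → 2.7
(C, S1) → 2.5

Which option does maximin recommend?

Row minima: A=0.9, B=0.8, C=1.1, D=1.0, E=2.2, F=0.7
Best worst-case = 2.2 → E.

E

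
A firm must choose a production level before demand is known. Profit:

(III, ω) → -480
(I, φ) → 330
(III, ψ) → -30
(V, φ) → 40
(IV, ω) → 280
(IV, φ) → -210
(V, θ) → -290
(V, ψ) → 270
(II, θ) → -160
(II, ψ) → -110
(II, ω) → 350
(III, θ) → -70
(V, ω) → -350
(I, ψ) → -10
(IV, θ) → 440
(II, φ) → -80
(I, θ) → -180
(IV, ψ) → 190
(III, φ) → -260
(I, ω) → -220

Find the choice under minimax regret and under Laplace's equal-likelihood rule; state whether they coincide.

minimax regret → IV; laplace → IV (agree)

Column bests: θ=440, φ=330, ψ=270, ω=350.
I regrets: 620, 0, 280, 570 → max 620
II regrets: 600, 410, 380, 0 → max 600
III regrets: 510, 590, 300, 830 → max 830
IV regrets: 0, 540, 80, 70 → max 540
V regrets: 730, 290, 0, 700 → max 730
Smallest max regret = 540 → IV.
Row averages: I=-20, II=0, III=-210, IV=175, V=-82.5
Highest average = 175 → IV.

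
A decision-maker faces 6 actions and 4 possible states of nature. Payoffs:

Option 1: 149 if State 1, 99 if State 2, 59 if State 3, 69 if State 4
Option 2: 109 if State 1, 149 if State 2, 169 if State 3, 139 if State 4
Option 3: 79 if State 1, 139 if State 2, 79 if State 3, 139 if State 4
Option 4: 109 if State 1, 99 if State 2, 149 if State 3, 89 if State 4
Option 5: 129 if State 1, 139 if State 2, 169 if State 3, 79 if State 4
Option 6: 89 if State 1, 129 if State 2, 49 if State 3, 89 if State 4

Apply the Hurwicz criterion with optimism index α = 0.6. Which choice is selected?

Option 2

Option 1: 0.6·149 + 0.4·59 = 113
Option 2: 0.6·169 + 0.4·109 = 145
Option 3: 0.6·139 + 0.4·79 = 115
Option 4: 0.6·149 + 0.4·89 = 125
Option 5: 0.6·169 + 0.4·79 = 133
Option 6: 0.6·129 + 0.4·49 = 97
Highest Hurwicz score = 145 → Option 2.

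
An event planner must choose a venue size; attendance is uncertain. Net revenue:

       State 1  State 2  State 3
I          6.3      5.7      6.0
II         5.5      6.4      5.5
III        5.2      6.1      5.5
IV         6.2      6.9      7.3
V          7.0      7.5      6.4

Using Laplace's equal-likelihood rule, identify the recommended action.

V

Row averages: I=6, II=5.8, III=5.6, IV=6.8, V=209/30
Highest average = 209/30 → V.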